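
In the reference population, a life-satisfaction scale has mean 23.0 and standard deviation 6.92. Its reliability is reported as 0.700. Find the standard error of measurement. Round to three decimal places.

3.790

SEM = SD · √(1 − ρ) = 6.92 × √0.300 = 6.92 × 0.5477 = 3.7902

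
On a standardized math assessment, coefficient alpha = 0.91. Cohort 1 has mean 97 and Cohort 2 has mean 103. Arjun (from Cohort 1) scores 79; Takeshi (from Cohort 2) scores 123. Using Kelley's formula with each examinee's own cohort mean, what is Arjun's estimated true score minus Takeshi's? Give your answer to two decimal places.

T̂_Arjun = 0.91(79) + 0.09(97) = 80.6200
T̂_Takeshi = 0.91(123) + 0.09(103) = 121.2000
Difference = 80.6200 − 121.2000 = -40.5800

-40.58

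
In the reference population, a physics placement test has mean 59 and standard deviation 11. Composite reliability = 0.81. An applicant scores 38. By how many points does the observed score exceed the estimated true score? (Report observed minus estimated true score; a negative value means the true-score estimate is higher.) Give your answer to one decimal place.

T̂ = 0.81(38) + 0.19(59) = 30.78 + 11.21 = 41.990 → 41.99
X − T̂ = 38 − 41.99 = -3.99 → -4.0

-4.0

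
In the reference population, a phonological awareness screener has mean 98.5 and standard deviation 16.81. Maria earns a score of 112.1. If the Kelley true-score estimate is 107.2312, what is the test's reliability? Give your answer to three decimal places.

0.642

T̂ = ρX + (1 − ρ)μ  ⇒  T̂ − μ = ρ(X − μ)
ρ = (T̂ − μ)/(X − μ) = (107.2312 − 98.5) / (112.1 − 98.5) = 8.7312 / 13.6 = 0.64200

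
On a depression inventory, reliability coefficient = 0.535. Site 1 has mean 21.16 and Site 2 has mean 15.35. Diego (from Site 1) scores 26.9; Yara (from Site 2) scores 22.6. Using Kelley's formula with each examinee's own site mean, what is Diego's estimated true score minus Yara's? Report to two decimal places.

5.00

T̂_Diego = 0.535(26.9) + 0.465(21.16) = 24.2309
T̂_Yara = 0.535(22.6) + 0.465(15.35) = 19.2288
Difference = 24.2309 − 19.2288 = 5.0021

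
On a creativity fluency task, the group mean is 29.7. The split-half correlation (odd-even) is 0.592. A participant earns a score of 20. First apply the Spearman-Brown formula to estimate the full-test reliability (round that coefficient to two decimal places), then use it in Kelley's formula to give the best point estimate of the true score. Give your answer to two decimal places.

22.52

Spearman-Brown: ρ = 2r/(1 + r) = 2(0.592)/(1 + 0.592) = 1.1840/1.592 = 0.7437 → 0.74
T̂ = 0.74(20) + 0.26(29.7) = 14.80 + 7.722 = 22.522 → 22.52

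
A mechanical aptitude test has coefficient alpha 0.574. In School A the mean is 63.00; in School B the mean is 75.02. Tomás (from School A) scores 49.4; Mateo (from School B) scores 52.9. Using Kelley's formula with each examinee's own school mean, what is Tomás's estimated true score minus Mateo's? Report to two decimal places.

-7.13

T̂_Tomás = 0.574(49.4) + 0.426(63.00) = 55.1936
T̂_Mateo = 0.574(52.9) + 0.426(75.02) = 62.3231
Difference = 55.1936 − 62.3231 = -7.1295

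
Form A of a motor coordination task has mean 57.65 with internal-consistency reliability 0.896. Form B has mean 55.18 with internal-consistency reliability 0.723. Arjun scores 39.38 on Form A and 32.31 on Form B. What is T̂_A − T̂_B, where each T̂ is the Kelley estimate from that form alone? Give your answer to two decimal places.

T̂_A = 0.896(39.38) + 0.104(57.65) = 41.2801
T̂_B = 0.723(32.31) + 0.277(55.18) = 38.6450
T̂_A − T̂_B = 2.6351

2.64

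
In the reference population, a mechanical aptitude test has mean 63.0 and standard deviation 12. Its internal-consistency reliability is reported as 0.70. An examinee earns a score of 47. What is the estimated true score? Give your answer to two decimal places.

T̂ = ρX + (1 − ρ)μ
  = 0.70 × 47 + 0.30 × 63.0
  = 32.90 + 18.900
  = 51.800
  ≈ 51.80

51.80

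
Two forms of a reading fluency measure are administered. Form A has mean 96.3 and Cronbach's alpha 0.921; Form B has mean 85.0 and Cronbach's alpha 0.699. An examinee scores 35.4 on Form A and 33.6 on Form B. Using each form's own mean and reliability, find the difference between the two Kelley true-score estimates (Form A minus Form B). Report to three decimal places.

-8.860

T̂_A = 0.921(35.4) + 0.079(96.3) = 40.21110
T̂_B = 0.699(33.6) + 0.301(85.0) = 49.07140
T̂_A − T̂_B = -8.86030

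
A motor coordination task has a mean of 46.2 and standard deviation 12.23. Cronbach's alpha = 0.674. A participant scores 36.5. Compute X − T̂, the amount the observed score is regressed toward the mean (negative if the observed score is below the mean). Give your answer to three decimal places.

-3.162

Weight the observed score by reliability and the mean by (1 − reliability): T̂ = 0.674·36.5 + 0.326·46.2 = 24.6010 + 15.0612 = 39.66220.
X − T̂ = 36.5 − 39.6622 = -3.1622 → -3.162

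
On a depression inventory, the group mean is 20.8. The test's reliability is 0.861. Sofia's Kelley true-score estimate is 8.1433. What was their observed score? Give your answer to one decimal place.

T̂ = ρX + (1 − ρ)μ  ⇒  X = (T̂ − (1 − ρ)μ) / ρ
X = (8.1433 − 0.139 × 20.8) / 0.861 = (8.1433 − 2.8912) / 0.861 = 5.2521 / 0.861 = 6.100

6.1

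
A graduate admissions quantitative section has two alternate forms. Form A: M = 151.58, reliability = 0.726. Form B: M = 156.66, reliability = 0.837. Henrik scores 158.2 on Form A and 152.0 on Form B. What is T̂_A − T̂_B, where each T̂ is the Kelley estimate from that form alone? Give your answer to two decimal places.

T̂_A = 0.726(158.2) + 0.274(151.58) = 156.3861
T̂_B = 0.837(152.0) + 0.163(156.66) = 152.7596
T̂_A − T̂_B = 3.6265

3.63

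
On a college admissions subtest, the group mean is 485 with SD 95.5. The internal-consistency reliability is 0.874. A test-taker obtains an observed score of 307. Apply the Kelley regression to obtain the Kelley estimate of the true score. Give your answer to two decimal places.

329.43

Kelley's formula gives T̂ = 0.874·307 + 0.126·485 = 268.318 + 61.110 = 329.428.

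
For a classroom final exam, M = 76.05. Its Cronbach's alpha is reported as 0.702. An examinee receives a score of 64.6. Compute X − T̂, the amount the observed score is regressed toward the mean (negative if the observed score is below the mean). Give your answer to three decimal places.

-3.412

T̂ = ρX + (1 − ρ)μ
  = 0.702 × 64.6 + 0.298 × 76.05
  = 45.3492 + 22.66290
  = 68.01210
  ≈ 68.0121
X − T̂ = 64.6 − 68.0121 = -3.4121 → -3.412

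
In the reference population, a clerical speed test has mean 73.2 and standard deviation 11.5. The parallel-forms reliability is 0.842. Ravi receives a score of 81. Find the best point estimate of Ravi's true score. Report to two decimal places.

79.77

Regress the observed score toward the mean by the unreliability: T̂ = 0.842·81 + 0.158·73.2 = 68.202 + 11.5656 = 79.768.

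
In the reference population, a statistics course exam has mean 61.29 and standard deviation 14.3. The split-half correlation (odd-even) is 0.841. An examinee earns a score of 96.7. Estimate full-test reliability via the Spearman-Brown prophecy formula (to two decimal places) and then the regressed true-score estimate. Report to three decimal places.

93.513

Spearman-Brown: ρ = 2r/(1 + r) = 2(0.841)/(1 + 0.841) = 1.6820/1.841 = 0.9136 → 0.91
T̂ = 0.91(96.7) + 0.09(61.29) = 87.997 + 5.5161 = 93.5131 → 93.513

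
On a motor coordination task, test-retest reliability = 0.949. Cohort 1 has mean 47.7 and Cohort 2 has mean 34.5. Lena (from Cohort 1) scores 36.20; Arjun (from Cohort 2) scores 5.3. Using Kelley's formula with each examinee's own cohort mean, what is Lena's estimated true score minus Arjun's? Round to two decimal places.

T̂_Lena = 0.949(36.20) + 0.051(47.7) = 36.7865
T̂_Arjun = 0.949(5.3) + 0.051(34.5) = 6.7892
Difference = 36.7865 − 6.7892 = 29.9973

30.00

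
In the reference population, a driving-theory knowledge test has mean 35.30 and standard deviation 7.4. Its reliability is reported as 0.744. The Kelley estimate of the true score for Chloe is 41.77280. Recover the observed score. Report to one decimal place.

T̂ = ρX + (1 − ρ)μ  ⇒  X = (T̂ − (1 − ρ)μ) / ρ
X = (41.77280 − 0.256 × 35.30) / 0.744 = (41.77280 − 9.03680) / 0.744 = 32.73600 / 0.744 = 44.000

44.0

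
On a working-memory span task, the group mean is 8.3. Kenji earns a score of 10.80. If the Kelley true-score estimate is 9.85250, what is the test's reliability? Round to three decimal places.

T̂ = ρX + (1 − ρ)μ  ⇒  T̂ − μ = ρ(X − μ)
ρ = (T̂ − μ)/(X − μ) = (9.85250 − 8.3) / (10.80 − 8.3) = 1.55250 / 2.50 = 0.62100

0.621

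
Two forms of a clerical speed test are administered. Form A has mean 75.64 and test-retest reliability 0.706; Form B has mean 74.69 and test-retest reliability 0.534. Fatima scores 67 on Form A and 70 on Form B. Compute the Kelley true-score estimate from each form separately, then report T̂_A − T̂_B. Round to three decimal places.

T̂_A = 0.706(67) + 0.294(75.64) = 69.54016
T̂_B = 0.534(70) + 0.466(74.69) = 72.18554
T̂_A − T̂_B = -2.64538

-2.645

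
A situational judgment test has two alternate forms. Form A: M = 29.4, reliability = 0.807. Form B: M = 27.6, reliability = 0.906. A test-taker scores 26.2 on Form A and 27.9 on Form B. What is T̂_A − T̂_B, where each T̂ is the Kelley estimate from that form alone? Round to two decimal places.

T̂_A = 0.807(26.2) + 0.193(29.4) = 26.8176
T̂_B = 0.906(27.9) + 0.094(27.6) = 27.8718
T̂_A − T̂_B = -1.0542

-1.05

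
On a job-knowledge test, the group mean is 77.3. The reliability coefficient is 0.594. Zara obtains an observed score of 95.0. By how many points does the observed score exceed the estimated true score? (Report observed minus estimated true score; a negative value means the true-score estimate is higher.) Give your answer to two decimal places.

T̂ = ρX + (1 − ρ)μ
  = 0.594 × 95.0 + 0.406 × 77.3
  = 56.4300 + 31.3838
  = 87.8138
  ≈ 87.814
X − T̂ = 95.0 − 87.814 = 7.186 → 7.19

7.19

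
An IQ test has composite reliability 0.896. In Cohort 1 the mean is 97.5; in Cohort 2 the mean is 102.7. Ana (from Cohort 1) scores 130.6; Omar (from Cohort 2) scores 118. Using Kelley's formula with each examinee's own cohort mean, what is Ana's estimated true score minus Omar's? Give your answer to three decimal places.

10.749

T̂_Ana = 0.896(130.6) + 0.104(97.5) = 127.15760
T̂_Omar = 0.896(118) + 0.104(102.7) = 116.40880
Difference = 127.15760 − 116.40880 = 10.74880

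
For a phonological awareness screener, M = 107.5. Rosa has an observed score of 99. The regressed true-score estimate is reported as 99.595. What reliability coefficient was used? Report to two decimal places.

0.93

T̂ = ρX + (1 − ρ)μ  ⇒  T̂ − μ = ρ(X − μ)
ρ = (T̂ − μ)/(X − μ) = (99.595 − 107.5) / (99 − 107.5) = -7.905 / -8.5 = 0.9300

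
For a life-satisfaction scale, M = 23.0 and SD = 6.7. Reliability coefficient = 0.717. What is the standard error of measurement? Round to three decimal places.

SEM = SD · √(1 − ρ) = 6.7 × √0.283 = 6.7 × 0.5320 = 3.5642

3.564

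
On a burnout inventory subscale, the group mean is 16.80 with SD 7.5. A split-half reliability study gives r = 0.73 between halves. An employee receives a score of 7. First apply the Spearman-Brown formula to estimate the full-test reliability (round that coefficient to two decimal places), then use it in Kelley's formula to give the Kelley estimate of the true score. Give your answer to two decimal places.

8.57

Spearman-Brown: ρ = 2r/(1 + r) = 2(0.73)/(1 + 0.73) = 1.460/1.73 = 0.8439 → 0.84
Kelley's formula gives T̂ = 0.84·7 + 0.16·16.80 = 5.88 + 2.6880 = 8.568.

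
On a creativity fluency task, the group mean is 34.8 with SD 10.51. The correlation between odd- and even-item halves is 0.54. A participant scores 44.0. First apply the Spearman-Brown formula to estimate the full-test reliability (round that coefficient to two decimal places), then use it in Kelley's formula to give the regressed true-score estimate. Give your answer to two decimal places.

Spearman-Brown: ρ = 2r/(1 + r) = 2(0.54)/(1 + 0.54) = 1.080/1.54 = 0.7013 → 0.70
Kelley's formula gives T̂ = 0.70·44.0 + 0.30·34.8 = 30.800 + 10.440 = 41.240.

41.24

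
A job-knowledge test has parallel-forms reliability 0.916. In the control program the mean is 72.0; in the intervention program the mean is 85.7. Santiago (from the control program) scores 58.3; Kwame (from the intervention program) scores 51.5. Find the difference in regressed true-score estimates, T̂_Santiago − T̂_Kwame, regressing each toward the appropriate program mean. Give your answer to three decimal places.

T̂_Santiago = 0.916(58.3) + 0.084(72.0) = 59.45080
T̂_Kwame = 0.916(51.5) + 0.084(85.7) = 54.37280
Difference = 59.45080 − 54.37280 = 5.07800

5.078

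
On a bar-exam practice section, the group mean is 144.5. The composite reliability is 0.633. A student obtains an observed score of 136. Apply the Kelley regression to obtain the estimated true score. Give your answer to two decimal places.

139.12

T̂ = ρX + (1 − ρ)μ
  = 0.633 × 136 + 0.367 × 144.5
  = 86.088 + 53.0315
  = 139.119
  ≈ 139.12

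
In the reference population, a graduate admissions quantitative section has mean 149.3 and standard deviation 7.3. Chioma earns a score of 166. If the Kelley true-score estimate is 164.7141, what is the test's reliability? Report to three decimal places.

T̂ = ρX + (1 − ρ)μ  ⇒  T̂ − μ = ρ(X − μ)
ρ = (T̂ − μ)/(X − μ) = (164.7141 − 149.3) / (166 − 149.3) = 15.4141 / 16.7 = 0.92300

0.923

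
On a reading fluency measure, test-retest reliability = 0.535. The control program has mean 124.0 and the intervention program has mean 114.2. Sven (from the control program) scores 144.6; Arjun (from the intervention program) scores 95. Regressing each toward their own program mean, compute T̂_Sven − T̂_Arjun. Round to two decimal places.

31.09

T̂_Sven = 0.535(144.6) + 0.465(124.0) = 135.0210
T̂_Arjun = 0.535(95) + 0.465(114.2) = 103.9280
Difference = 135.0210 − 103.9280 = 31.0930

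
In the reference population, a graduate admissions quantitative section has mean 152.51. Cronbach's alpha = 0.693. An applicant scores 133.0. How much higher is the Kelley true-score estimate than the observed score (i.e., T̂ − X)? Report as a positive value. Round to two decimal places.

5.99

T̂ = 0.693(133.0) + 0.307(152.51) = 92.1690 + 46.82057 = 138.9896 → 138.990
T̂ − X = 138.990 − 133.0 = 5.990 → 5.99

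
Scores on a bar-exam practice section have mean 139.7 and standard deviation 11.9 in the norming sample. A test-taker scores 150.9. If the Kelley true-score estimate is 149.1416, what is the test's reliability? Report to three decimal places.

0.843

T̂ = ρX + (1 − ρ)μ  ⇒  T̂ − μ = ρ(X − μ)
ρ = (T̂ − μ)/(X − μ) = (149.1416 − 139.7) / (150.9 − 139.7) = 9.4416 / 11.2 = 0.84300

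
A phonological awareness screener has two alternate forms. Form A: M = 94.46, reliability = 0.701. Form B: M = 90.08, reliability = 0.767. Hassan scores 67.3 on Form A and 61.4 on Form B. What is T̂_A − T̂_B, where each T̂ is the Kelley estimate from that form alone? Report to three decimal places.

7.338

T̂_A = 0.701(67.3) + 0.299(94.46) = 75.42084
T̂_B = 0.767(61.4) + 0.233(90.08) = 68.08244
T̂_A − T̂_B = 7.33840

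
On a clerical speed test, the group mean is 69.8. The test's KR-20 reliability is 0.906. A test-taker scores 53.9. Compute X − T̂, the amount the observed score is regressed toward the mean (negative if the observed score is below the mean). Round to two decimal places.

-1.49

T̂ = 0.906(53.9) + 0.094(69.8) = 48.8334 + 6.5612 = 55.3946 → 55.395
X − T̂ = 53.9 − 55.395 = -1.495 → -1.49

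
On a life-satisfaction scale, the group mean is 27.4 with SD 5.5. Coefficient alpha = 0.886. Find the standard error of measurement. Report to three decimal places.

SEM = SD · √(1 − ρ) = 5.5 × √0.114 = 5.5 × 0.3376 = 1.8570

1.857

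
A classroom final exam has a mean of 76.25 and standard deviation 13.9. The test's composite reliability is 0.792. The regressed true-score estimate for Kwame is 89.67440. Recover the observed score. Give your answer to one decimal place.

T̂ = ρX + (1 − ρ)μ  ⇒  X = (T̂ − (1 − ρ)μ) / ρ
X = (89.67440 − 0.208 × 76.25) / 0.792 = (89.67440 − 15.86000) / 0.792 = 73.81440 / 0.792 = 93.200

93.2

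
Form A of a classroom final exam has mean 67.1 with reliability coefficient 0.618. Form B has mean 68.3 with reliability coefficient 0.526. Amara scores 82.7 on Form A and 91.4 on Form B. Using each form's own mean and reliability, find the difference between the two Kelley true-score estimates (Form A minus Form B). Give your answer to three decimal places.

T̂_A = 0.618(82.7) + 0.382(67.1) = 76.74080
T̂_B = 0.526(91.4) + 0.474(68.3) = 80.45060
T̂_A − T̂_B = -3.70980

-3.710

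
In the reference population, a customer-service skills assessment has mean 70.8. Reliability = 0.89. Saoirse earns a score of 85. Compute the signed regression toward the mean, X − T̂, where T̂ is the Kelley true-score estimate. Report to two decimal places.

Weight the observed score by reliability and the mean by (1 − reliability): T̂ = 0.89·85 + 0.11·70.8 = 75.65 + 7.788 = 83.4380.
X − T̂ = 85 − 83.438 = 1.562 → 1.56

1.56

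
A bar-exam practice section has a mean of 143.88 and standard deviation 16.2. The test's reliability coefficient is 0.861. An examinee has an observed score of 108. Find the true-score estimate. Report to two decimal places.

112.99

Kelley's formula gives T̂ = 0.861·108 + 0.139·143.88 = 92.988 + 19.99932 = 112.987.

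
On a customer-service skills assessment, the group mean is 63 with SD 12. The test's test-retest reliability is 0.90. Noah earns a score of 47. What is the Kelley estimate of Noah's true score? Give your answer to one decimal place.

T̂ = 0.90(47) + 0.10(63) = 42.30 + 6.30 = 48.60 → 48.6

48.6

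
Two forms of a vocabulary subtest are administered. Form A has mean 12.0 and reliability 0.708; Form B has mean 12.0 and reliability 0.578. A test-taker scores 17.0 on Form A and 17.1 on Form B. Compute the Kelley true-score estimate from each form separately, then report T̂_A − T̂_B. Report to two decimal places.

T̂_A = 0.708(17.0) + 0.292(12.0) = 15.5400
T̂_B = 0.578(17.1) + 0.422(12.0) = 14.9478
T̂_A − T̂_B = 0.5922

0.59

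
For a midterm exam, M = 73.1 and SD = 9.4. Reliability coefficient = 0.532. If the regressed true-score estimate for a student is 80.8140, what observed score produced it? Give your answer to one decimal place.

T̂ = ρX + (1 − ρ)μ  ⇒  X = (T̂ − (1 − ρ)μ) / ρ
X = (80.8140 − 0.468 × 73.1) / 0.532 = (80.8140 − 34.2108) / 0.532 = 46.6032 / 0.532 = 87.600

87.6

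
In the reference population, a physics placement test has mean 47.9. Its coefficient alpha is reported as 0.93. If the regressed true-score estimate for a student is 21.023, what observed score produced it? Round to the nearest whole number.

T̂ = ρX + (1 − ρ)μ  ⇒  X = (T̂ − (1 − ρ)μ) / ρ
X = (21.023 − 0.07 × 47.9) / 0.93 = (21.023 − 3.353) / 0.93 = 17.670 / 0.93 = 19.00

19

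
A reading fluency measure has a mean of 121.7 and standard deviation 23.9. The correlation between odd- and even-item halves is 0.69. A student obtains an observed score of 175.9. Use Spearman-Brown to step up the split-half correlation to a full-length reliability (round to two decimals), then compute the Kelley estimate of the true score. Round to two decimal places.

Spearman-Brown: ρ = 2r/(1 + r) = 2(0.69)/(1 + 0.69) = 1.380/1.69 = 0.8166 → 0.82
T̂ = 0.82(175.9) + 0.18(121.7) = 144.238 + 21.906 = 166.144 → 166.14

166.14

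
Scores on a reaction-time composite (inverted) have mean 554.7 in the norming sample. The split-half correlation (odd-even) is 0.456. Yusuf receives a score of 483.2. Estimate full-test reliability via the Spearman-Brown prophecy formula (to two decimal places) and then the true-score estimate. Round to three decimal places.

Spearman-Brown: ρ = 2r/(1 + r) = 2(0.456)/(1 + 0.456) = 0.9120/1.456 = 0.6264 → 0.63
T̂ = ρX + (1 − ρ)μ
  = 0.63 × 483.2 + 0.37 × 554.7
  = 304.416 + 205.239
  = 509.6550
  ≈ 509.655

509.655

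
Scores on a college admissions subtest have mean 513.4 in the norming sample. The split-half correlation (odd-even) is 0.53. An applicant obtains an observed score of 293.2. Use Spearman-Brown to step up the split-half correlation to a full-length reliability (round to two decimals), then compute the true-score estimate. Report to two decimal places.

361.46

Spearman-Brown: ρ = 2r/(1 + r) = 2(0.53)/(1 + 0.53) = 1.060/1.53 = 0.6928 → 0.69
Weight the observed score by reliability and the mean by (1 − reliability): T̂ = 0.69·293.2 + 0.31·513.4 = 202.308 + 159.154 = 361.462.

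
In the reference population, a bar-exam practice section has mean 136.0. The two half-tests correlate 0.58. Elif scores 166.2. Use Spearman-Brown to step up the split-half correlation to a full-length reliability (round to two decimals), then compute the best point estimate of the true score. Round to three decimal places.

158.046

Spearman-Brown: ρ = 2r/(1 + r) = 2(0.58)/(1 + 0.58) = 1.160/1.58 = 0.7342 → 0.73
T̂ = 0.73(166.2) + 0.27(136.0) = 121.326 + 36.720 = 158.0460 → 158.046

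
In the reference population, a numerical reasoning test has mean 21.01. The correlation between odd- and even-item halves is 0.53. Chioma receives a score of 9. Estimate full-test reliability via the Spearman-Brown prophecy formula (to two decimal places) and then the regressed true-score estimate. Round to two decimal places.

Spearman-Brown: ρ = 2r/(1 + r) = 2(0.53)/(1 + 0.53) = 1.060/1.53 = 0.6928 → 0.69
T̂ = ρX + (1 − ρ)μ
  = 0.69 × 9 + 0.31 × 21.01
  = 6.21 + 6.5131
  = 12.723
  ≈ 12.72

12.72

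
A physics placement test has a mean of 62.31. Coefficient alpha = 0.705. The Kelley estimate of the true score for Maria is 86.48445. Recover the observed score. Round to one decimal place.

T̂ = ρX + (1 − ρ)μ  ⇒  X = (T̂ − (1 − ρ)μ) / ρ
X = (86.48445 − 0.295 × 62.31) / 0.705 = (86.48445 − 18.38145) / 0.705 = 68.10300 / 0.705 = 96.600

96.6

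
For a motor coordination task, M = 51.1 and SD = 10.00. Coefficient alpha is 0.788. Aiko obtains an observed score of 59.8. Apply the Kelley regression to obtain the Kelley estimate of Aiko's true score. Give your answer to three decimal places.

T̂ = 0.788(59.8) + 0.212(51.1) = 47.1224 + 10.8332 = 57.9556 → 57.956

57.956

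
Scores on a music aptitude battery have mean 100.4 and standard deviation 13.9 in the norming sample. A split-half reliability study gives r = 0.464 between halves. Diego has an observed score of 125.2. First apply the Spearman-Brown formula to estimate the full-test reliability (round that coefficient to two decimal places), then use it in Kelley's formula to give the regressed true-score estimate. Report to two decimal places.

Spearman-Brown: ρ = 2r/(1 + r) = 2(0.464)/(1 + 0.464) = 0.9280/1.464 = 0.6339 → 0.63
T̂ = 0.63(125.2) + 0.37(100.4) = 78.876 + 37.148 = 116.024 → 116.02

116.02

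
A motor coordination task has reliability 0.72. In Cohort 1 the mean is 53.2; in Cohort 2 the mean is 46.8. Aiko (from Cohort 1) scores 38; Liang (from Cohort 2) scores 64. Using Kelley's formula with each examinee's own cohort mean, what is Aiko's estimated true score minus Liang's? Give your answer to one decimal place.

-16.9

T̂_Aiko = 0.72(38) + 0.28(53.2) = 42.256
T̂_Liang = 0.72(64) + 0.28(46.8) = 59.184
Difference = 42.256 − 59.184 = -16.928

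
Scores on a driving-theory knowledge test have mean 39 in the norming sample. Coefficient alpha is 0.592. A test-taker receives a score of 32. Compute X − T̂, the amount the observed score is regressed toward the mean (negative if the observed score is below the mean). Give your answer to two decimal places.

-2.86

Weight the observed score by reliability and the mean by (1 − reliability): T̂ = 0.592·32 + 0.408·39 = 18.944 + 15.912 = 34.8560.
X − T̂ = 32 − 34.856 = -2.856 → -2.86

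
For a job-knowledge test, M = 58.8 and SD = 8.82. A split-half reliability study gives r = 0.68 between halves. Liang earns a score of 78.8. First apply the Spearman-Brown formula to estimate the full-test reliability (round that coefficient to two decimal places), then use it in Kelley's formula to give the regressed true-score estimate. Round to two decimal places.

75.00

Spearman-Brown: ρ = 2r/(1 + r) = 2(0.68)/(1 + 0.68) = 1.360/1.68 = 0.8095 → 0.81
T̂ = ρX + (1 − ρ)μ
  = 0.81 × 78.8 + 0.19 × 58.8
  = 63.828 + 11.172
  = 75.000
  ≈ 75.00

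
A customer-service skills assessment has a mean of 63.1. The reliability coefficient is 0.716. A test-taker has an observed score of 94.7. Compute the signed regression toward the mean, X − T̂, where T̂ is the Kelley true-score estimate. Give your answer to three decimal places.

8.974

Regress the observed score toward the mean by the unreliability: T̂ = 0.716·94.7 + 0.284·63.1 = 67.8052 + 17.9204 = 85.72560.
X − T̂ = 94.7 − 85.7256 = 8.9744 → 8.974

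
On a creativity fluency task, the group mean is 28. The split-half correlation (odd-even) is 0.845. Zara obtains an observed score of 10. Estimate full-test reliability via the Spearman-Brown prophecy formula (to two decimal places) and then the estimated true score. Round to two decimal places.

11.44

Spearman-Brown: ρ = 2r/(1 + r) = 2(0.845)/(1 + 0.845) = 1.6900/1.845 = 0.9160 → 0.92
T̂ = 0.92(10) + 0.08(28) = 9.20 + 2.24 = 11.440 → 11.44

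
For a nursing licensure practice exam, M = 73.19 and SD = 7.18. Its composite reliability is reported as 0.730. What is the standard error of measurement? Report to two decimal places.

SEM = SD · √(1 − ρ) = 7.18 × √0.270 = 7.18 × 0.5196 = 3.731

3.73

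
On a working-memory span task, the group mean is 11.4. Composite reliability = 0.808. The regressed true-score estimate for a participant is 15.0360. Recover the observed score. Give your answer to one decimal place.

15.9

T̂ = ρX + (1 − ρ)μ  ⇒  X = (T̂ − (1 − ρ)μ) / ρ
X = (15.0360 − 0.192 × 11.4) / 0.808 = (15.0360 − 2.1888) / 0.808 = 12.8472 / 0.808 = 15.900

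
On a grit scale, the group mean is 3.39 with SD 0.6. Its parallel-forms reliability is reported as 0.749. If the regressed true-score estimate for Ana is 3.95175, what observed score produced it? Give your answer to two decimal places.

T̂ = ρX + (1 − ρ)μ  ⇒  X = (T̂ − (1 − ρ)μ) / ρ
X = (3.95175 − 0.251 × 3.39) / 0.749 = (3.95175 − 0.85089) / 0.749 = 3.10086 / 0.749 = 4.1400

4.14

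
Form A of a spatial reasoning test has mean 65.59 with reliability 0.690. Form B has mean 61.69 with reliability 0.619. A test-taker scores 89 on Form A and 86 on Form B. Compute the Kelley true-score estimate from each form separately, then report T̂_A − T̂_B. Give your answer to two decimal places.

T̂_A = 0.690(89) + 0.310(65.59) = 81.7429
T̂_B = 0.619(86) + 0.381(61.69) = 76.7379
T̂_A − T̂_B = 5.0050

5.01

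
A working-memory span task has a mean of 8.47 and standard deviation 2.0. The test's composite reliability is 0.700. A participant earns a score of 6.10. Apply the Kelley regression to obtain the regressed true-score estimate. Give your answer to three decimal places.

6.811

T̂ = ρX + (1 − ρ)μ
  = 0.700 × 6.10 + 0.300 × 8.47
  = 4.27000 + 2.54100
  = 6.8110
  ≈ 6.811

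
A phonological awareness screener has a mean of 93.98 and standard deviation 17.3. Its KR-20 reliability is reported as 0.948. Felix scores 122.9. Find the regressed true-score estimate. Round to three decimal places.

121.396

T̂ = 0.948(122.9) + 0.052(93.98) = 116.5092 + 4.88696 = 121.3962 → 121.396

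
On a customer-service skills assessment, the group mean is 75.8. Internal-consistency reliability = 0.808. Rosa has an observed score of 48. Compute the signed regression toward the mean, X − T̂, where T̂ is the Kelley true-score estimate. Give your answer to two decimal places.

-5.34

T̂ = 0.808(48) + 0.192(75.8) = 38.784 + 14.5536 = 53.3376 → 53.338
X − T̂ = 48 − 53.338 = -5.338 → -5.34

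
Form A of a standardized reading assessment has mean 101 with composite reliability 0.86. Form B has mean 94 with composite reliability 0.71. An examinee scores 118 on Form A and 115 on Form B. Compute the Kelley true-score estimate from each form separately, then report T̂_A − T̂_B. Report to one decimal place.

T̂_A = 0.86(118) + 0.14(101) = 115.620
T̂_B = 0.71(115) + 0.29(94) = 108.910
T̂_A − T̂_B = 6.710

6.7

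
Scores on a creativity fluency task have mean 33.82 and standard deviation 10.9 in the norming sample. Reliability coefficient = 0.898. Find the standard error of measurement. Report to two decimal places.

3.48

SEM = SD · √(1 − ρ) = 10.9 × √0.102 = 10.9 × 0.3194 = 3.481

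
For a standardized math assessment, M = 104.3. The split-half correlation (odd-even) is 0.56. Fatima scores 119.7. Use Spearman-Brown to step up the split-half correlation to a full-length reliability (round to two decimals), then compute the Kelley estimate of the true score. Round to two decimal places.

Spearman-Brown: ρ = 2r/(1 + r) = 2(0.56)/(1 + 0.56) = 1.120/1.56 = 0.7179 → 0.72
T̂ = 0.72(119.7) + 0.28(104.3) = 86.184 + 29.204 = 115.388 → 115.39

115.39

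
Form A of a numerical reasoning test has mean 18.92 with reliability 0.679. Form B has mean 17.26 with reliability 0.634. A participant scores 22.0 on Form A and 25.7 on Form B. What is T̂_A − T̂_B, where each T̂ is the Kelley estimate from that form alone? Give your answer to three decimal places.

-1.600

T̂_A = 0.679(22.0) + 0.321(18.92) = 21.01132
T̂_B = 0.634(25.7) + 0.366(17.26) = 22.61096
T̂_A − T̂_B = -1.59964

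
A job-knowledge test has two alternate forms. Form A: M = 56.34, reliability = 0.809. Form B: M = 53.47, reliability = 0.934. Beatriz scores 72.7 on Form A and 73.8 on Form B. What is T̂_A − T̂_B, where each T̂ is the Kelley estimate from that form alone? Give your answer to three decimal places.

T̂_A = 0.809(72.7) + 0.191(56.34) = 69.57524
T̂_B = 0.934(73.8) + 0.066(53.47) = 72.45822
T̂_A − T̂_B = -2.88298

-2.883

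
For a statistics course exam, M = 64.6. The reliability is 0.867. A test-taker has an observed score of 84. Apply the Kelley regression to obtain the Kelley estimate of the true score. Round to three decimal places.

81.420

T̂ = 0.867(84) + 0.133(64.6) = 72.828 + 8.5918 = 81.4198 → 81.420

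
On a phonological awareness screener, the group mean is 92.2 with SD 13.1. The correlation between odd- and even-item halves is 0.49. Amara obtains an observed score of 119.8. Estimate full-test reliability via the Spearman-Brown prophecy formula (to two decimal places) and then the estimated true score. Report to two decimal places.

Spearman-Brown: ρ = 2r/(1 + r) = 2(0.49)/(1 + 0.49) = 0.980/1.49 = 0.6577 → 0.66
Kelley's formula gives T̂ = 0.66·119.8 + 0.34·92.2 = 79.068 + 31.348 = 110.416.

110.42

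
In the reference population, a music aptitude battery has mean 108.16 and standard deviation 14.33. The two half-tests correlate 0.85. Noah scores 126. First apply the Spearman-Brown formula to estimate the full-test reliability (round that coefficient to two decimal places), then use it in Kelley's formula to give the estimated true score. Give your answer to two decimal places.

Spearman-Brown: ρ = 2r/(1 + r) = 2(0.85)/(1 + 0.85) = 1.700/1.85 = 0.9189 → 0.92
Weight the observed score by reliability and the mean by (1 − reliability): T̂ = 0.92·126 + 0.08·108.16 = 115.92 + 8.6528 = 124.573.

124.57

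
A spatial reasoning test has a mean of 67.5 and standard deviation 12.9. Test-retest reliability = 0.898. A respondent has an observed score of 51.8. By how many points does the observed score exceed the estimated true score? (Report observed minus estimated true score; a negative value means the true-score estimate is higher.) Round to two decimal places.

T̂ = 0.898(51.8) + 0.102(67.5) = 46.5164 + 6.8850 = 53.4014 → 53.401
X − T̂ = 51.8 − 53.401 = -1.601 → -1.60

-1.60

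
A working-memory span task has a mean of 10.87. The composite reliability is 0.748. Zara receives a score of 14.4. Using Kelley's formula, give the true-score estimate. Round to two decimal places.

13.51

T̂ = 0.748(14.4) + 0.252(10.87) = 10.7712 + 2.73924 = 13.510 → 13.51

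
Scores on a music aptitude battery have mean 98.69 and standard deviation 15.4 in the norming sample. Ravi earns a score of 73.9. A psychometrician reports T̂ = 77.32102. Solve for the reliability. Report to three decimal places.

0.862

T̂ = ρX + (1 − ρ)μ  ⇒  T̂ − μ = ρ(X − μ)
ρ = (T̂ − μ)/(X − μ) = (77.32102 − 98.69) / (73.9 − 98.69) = -21.36898 / -24.79 = 0.86200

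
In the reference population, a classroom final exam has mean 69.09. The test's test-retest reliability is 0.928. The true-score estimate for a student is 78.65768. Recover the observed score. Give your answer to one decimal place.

T̂ = ρX + (1 − ρ)μ  ⇒  X = (T̂ − (1 − ρ)μ) / ρ
X = (78.65768 − 0.072 × 69.09) / 0.928 = (78.65768 − 4.97448) / 0.928 = 73.68320 / 0.928 = 79.400

79.4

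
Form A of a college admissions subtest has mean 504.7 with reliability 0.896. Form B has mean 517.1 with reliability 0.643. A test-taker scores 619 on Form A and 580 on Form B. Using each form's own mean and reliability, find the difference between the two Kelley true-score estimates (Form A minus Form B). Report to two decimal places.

49.57

T̂_A = 0.896(619) + 0.104(504.7) = 607.1128
T̂_B = 0.643(580) + 0.357(517.1) = 557.5447
T̂_A − T̂_B = 49.5681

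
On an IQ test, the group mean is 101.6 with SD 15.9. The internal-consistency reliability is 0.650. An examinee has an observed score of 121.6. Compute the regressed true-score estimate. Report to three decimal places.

Weight the observed score by reliability and the mean by (1 − reliability): T̂ = 0.650·121.6 + 0.350·101.6 = 79.0400 + 35.5600 = 114.6000.

114.600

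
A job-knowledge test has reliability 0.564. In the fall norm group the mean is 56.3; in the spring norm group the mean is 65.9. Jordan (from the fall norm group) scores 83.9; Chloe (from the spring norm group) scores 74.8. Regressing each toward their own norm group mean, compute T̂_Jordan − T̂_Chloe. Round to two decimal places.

T̂_Jordan = 0.564(83.9) + 0.436(56.3) = 71.8664
T̂_Chloe = 0.564(74.8) + 0.436(65.9) = 70.9196
Difference = 71.8664 − 70.9196 = 0.9468

0.95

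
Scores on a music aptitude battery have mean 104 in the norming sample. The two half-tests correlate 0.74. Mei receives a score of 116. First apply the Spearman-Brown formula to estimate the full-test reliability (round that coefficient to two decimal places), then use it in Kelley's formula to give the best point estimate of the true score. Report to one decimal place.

114.2

Spearman-Brown: ρ = 2r/(1 + r) = 2(0.74)/(1 + 0.74) = 1.480/1.74 = 0.8506 → 0.85
T̂ = ρX + (1 − ρ)μ
  = 0.85 × 116 + 0.15 × 104
  = 98.60 + 15.60
  = 114.20
  ≈ 114.2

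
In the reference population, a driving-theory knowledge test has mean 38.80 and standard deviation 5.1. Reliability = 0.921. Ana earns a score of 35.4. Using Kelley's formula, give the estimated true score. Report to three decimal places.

35.669

Weight the observed score by reliability and the mean by (1 − reliability): T̂ = 0.921·35.4 + 0.079·38.80 = 32.6034 + 3.06520 = 35.6686.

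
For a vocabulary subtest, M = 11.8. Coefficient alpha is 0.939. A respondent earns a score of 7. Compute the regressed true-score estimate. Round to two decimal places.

Regress the observed score toward the mean by the unreliability: T̂ = 0.939·7 + 0.061·11.8 = 6.573 + 0.7198 = 7.293.

7.29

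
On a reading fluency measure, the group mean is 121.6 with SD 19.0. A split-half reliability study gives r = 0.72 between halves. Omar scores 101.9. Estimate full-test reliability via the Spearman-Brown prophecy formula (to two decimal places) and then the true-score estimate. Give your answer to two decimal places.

Spearman-Brown: ρ = 2r/(1 + r) = 2(0.72)/(1 + 0.72) = 1.440/1.72 = 0.8372 → 0.84
T̂ = ρX + (1 − ρ)μ
  = 0.84 × 101.9 + 0.16 × 121.6
  = 85.596 + 19.456
  = 105.052
  ≈ 105.05

105.05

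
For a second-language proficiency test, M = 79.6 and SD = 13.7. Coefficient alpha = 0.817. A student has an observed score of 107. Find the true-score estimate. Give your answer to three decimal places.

T̂ = ρX + (1 − ρ)μ
  = 0.817 × 107 + 0.183 × 79.6
  = 87.419 + 14.5668
  = 101.9858
  ≈ 101.986

101.986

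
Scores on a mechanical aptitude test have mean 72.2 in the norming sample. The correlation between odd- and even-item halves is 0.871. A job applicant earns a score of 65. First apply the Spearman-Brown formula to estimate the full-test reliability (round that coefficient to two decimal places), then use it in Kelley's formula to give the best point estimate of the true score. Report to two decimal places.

Spearman-Brown: ρ = 2r/(1 + r) = 2(0.871)/(1 + 0.871) = 1.7420/1.871 = 0.9311 → 0.93
Regress the observed score toward the mean by the unreliability: T̂ = 0.93·65 + 0.07·72.2 = 60.45 + 5.054 = 65.504.

65.50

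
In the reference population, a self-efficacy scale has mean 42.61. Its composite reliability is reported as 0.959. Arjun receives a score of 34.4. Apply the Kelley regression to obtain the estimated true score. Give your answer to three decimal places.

T̂ = ρX + (1 − ρ)μ
  = 0.959 × 34.4 + 0.041 × 42.61
  = 32.9896 + 1.74701
  = 34.7366
  ≈ 34.737

34.737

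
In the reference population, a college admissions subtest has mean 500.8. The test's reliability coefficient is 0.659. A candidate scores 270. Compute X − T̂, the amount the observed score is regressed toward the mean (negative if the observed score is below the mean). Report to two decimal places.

-78.70

T̂ = ρX + (1 − ρ)μ
  = 0.659 × 270 + 0.341 × 500.8
  = 177.930 + 170.7728
  = 348.7028
  ≈ 348.703
X − T̂ = 270 − 348.703 = -78.703 → -78.70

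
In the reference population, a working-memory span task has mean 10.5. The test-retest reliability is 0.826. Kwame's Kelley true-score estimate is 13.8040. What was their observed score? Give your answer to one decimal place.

T̂ = ρX + (1 − ρ)μ  ⇒  X = (T̂ − (1 − ρ)μ) / ρ
X = (13.8040 − 0.174 × 10.5) / 0.826 = (13.8040 − 1.8270) / 0.826 = 11.9770 / 0.826 = 14.500

14.5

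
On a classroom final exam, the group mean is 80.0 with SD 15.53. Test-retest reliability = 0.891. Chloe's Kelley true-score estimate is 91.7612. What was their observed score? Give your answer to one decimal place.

T̂ = ρX + (1 − ρ)μ  ⇒  X = (T̂ − (1 − ρ)μ) / ρ
X = (91.7612 − 0.109 × 80.0) / 0.891 = (91.7612 − 8.7200) / 0.891 = 83.0412 / 0.891 = 93.200

93.2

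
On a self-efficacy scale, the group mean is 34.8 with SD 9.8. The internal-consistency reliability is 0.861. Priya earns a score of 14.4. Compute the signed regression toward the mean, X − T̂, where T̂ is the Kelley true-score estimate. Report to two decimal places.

Kelley's formula gives T̂ = 0.861·14.4 + 0.139·34.8 = 12.3984 + 4.8372 = 17.2356.
X − T̂ = 14.4 − 17.236 = -2.836 → -2.84

-2.84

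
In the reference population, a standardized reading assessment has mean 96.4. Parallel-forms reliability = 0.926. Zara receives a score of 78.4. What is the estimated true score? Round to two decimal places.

T̂ = ρX + (1 − ρ)μ
  = 0.926 × 78.4 + 0.074 × 96.4
  = 72.5984 + 7.1336
  = 79.732
  ≈ 79.73

79.73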